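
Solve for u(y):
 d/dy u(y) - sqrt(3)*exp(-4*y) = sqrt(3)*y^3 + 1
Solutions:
 u(y) = C1 + sqrt(3)*y^4/4 + y - sqrt(3)*exp(-4*y)/4


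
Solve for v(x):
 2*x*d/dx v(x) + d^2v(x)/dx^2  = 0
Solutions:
 v(x) = C1 + C2*erf(x)


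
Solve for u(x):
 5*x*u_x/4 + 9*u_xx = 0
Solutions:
 u(x) = C1 + C2*erf(sqrt(10)*x/12)


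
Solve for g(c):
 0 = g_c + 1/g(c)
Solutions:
 g(c) = -sqrt(C1 - 2*c)
 g(c) = sqrt(C1 - 2*c)


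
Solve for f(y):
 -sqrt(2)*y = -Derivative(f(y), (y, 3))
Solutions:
 f(y) = C1 + C2*y + C3*y^2 + sqrt(2)*y^4/24


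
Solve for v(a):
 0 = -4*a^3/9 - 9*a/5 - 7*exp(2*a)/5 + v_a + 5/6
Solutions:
 v(a) = C1 + a^4/9 + 9*a^2/10 - 5*a/6 + 7*exp(2*a)/10


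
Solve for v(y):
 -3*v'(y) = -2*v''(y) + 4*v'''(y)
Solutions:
 v(y) = C1 + (C2*sin(sqrt(11)*y/4) + C3*cos(sqrt(11)*y/4))*exp(y/4)


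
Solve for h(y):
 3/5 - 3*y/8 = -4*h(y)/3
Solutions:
 h(y) = 9*y/32 - 9/20


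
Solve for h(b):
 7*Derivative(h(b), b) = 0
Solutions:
 h(b) = C1


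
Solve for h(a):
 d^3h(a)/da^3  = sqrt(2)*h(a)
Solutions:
 h(a) = C3*exp(2^(1/6)*a) + (C1*sin(2^(1/6)*sqrt(3)*a/2) + C2*cos(2^(1/6)*sqrt(3)*a/2))*exp(-2^(1/6)*a/2)


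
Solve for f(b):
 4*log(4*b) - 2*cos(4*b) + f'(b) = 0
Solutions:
 f(b) = C1 - 4*b*log(b) - 8*b*log(2) + 4*b + sin(4*b)/2


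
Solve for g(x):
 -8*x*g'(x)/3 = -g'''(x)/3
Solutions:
 g(x) = C1 + Integral(C2*airyai(2*x) + C3*airybi(2*x), x)


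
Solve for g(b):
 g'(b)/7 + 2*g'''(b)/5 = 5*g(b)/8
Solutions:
 g(b) = C1*exp(210^(1/3)*b*(-(2205 + sqrt(4875465))^(1/3) + 4*210^(1/3)/(2205 + sqrt(4875465))^(1/3))/168)*sin(3^(1/6)*70^(1/3)*b*(12*70^(1/3)/(2205 + sqrt(4875465))^(1/3) + 3^(2/3)*(2205 + sqrt(4875465))^(1/3))/168) + C2*exp(210^(1/3)*b*(-(2205 + sqrt(4875465))^(1/3) + 4*210^(1/3)/(2205 + sqrt(4875465))^(1/3))/168)*cos(3^(1/6)*70^(1/3)*b*(12*70^(1/3)/(2205 + sqrt(4875465))^(1/3) + 3^(2/3)*(2205 + sqrt(4875465))^(1/3))/168) + C3*exp(-210^(1/3)*b*(-(2205 + sqrt(4875465))^(1/3) + 4*210^(1/3)/(2205 + sqrt(4875465))^(1/3))/84)


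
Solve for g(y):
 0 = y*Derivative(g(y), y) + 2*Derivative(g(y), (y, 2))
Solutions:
 g(y) = C1 + C2*erf(y/2)


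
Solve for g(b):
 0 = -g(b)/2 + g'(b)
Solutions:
 g(b) = C1*exp(b/2)


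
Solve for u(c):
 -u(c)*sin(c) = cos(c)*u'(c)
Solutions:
 u(c) = C1*cos(c)


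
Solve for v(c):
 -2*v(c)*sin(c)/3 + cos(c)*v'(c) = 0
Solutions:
 v(c) = C1/cos(c)^(2/3)


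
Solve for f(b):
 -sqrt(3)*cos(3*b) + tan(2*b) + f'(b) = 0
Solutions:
 f(b) = C1 + log(cos(2*b))/2 + sqrt(3)*sin(3*b)/3


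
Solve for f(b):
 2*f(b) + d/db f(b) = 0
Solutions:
 f(b) = C1*exp(-2*b)


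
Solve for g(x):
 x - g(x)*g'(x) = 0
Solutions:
 g(x) = -sqrt(C1 + x^2)
 g(x) = sqrt(C1 + x^2)


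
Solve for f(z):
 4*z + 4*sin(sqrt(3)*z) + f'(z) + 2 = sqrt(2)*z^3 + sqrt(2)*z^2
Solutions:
 f(z) = C1 + sqrt(2)*z^4/4 + sqrt(2)*z^3/3 - 2*z^2 - 2*z + 4*sqrt(3)*cos(sqrt(3)*z)/3


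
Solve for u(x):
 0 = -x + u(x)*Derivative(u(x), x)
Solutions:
 u(x) = -sqrt(C1 + x^2)
 u(x) = sqrt(C1 + x^2)


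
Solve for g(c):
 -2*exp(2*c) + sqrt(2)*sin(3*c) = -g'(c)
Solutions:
 g(c) = C1 + exp(2*c) + sqrt(2)*cos(3*c)/3


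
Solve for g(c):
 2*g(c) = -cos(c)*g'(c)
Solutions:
 g(c) = C1*(sin(c) - 1)/(sin(c) + 1)


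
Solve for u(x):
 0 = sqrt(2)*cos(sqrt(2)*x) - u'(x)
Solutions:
 u(x) = C1 + sin(sqrt(2)*x)


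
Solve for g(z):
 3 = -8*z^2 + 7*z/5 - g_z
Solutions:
 g(z) = C1 - 8*z^3/3 + 7*z^2/10 - 3*z


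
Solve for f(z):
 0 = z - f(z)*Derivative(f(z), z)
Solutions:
 f(z) = -sqrt(C1 + z^2)
 f(z) = sqrt(C1 + z^2)


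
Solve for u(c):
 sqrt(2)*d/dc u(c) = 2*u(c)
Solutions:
 u(c) = C1*exp(sqrt(2)*c)


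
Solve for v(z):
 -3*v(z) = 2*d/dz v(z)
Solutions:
 v(z) = C1*exp(-3*z/2)


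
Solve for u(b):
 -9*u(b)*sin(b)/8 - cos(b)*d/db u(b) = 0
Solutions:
 u(b) = C1*cos(b)^(9/8)


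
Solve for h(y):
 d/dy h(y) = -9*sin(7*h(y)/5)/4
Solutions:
 9*y/4 + 5*log(cos(7*h(y)/5) - 1)/14 - 5*log(cos(7*h(y)/5) + 1)/14 = C1


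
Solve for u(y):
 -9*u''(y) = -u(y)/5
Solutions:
 u(y) = C1*exp(-sqrt(5)*y/15) + C2*exp(sqrt(5)*y/15)


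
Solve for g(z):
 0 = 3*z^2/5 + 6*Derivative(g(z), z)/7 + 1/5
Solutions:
 g(z) = C1 - 7*z^3/30 - 7*z/30


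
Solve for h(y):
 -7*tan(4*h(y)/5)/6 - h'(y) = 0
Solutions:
 h(y) = -5*asin(C1*exp(-14*y/15))/4 + 5*pi/4
 h(y) = 5*asin(C1*exp(-14*y/15))/4


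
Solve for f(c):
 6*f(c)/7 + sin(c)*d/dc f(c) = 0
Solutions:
 f(c) = C1*(cos(c) + 1)^(3/7)/(cos(c) - 1)^(3/7)


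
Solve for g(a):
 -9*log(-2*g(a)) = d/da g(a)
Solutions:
 Integral(1/(log(-_y) + log(2)), (_y, g(a)))/9 = C1 - a


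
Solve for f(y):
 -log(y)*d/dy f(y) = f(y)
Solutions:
 f(y) = C1*exp(-li(y))


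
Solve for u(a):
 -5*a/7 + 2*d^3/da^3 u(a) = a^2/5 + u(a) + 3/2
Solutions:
 u(a) = C3*exp(2^(2/3)*a/2) - a^2/5 - 5*a/7 + (C1*sin(2^(2/3)*sqrt(3)*a/4) + C2*cos(2^(2/3)*sqrt(3)*a/4))*exp(-2^(2/3)*a/4) - 3/2


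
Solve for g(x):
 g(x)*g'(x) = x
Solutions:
 g(x) = -sqrt(C1 + x^2)
 g(x) = sqrt(C1 + x^2)


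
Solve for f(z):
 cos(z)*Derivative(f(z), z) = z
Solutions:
 f(z) = C1 + Integral(z/cos(z), z)


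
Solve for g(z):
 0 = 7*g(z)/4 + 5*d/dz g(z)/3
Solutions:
 g(z) = C1*exp(-21*z/20)


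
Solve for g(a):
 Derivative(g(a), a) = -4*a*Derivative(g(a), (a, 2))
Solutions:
 g(a) = C1 + C2*a^(3/4)


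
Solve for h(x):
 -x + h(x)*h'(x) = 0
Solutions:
 h(x) = -sqrt(C1 + x^2)
 h(x) = sqrt(C1 + x^2)


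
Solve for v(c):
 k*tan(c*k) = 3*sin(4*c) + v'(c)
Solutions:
 v(c) = C1 + k*Piecewise((-log(cos(c*k))/k, Ne(k, 0)), (0, True)) + 3*cos(4*c)/4


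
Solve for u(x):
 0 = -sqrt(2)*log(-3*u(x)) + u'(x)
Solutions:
 -sqrt(2)*Integral(1/(log(-_y) + log(3)), (_y, u(x)))/2 = C1 - x


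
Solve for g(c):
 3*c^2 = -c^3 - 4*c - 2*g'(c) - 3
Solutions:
 g(c) = C1 - c^4/8 - c^3/2 - c^2 - 3*c/2


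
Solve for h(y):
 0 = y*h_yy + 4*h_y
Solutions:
 h(y) = C1 + C2/y^3


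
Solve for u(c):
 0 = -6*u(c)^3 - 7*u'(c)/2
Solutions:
 u(c) = -sqrt(14)*sqrt(-1/(C1 - 12*c))/2
 u(c) = sqrt(14)*sqrt(-1/(C1 - 12*c))/2


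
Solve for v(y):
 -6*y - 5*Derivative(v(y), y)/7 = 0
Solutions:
 v(y) = C1 - 21*y^2/5


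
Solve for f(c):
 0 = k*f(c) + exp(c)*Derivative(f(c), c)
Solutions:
 f(c) = C1*exp(k*exp(-c))


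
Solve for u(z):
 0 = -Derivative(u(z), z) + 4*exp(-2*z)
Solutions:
 u(z) = C1 - 2*exp(-2*z)


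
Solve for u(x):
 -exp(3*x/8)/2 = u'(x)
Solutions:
 u(x) = C1 - 4*exp(3*x/8)/3


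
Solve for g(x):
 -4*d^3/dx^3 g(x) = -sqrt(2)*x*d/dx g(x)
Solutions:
 g(x) = C1 + Integral(C2*airyai(sqrt(2)*x/2) + C3*airybi(sqrt(2)*x/2), x)


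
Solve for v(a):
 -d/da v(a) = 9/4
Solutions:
 v(a) = C1 - 9*a/4


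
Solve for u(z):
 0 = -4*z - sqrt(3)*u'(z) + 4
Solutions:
 u(z) = C1 - 2*sqrt(3)*z^2/3 + 4*sqrt(3)*z/3


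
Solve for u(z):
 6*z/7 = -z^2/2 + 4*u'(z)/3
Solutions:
 u(z) = C1 + z^3/8 + 9*z^2/28


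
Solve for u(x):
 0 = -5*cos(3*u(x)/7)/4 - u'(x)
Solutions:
 5*x/4 - 7*log(sin(3*u(x)/7) - 1)/6 + 7*log(sin(3*u(x)/7) + 1)/6 = C1


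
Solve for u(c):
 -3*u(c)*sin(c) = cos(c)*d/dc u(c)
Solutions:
 u(c) = C1*cos(c)^3


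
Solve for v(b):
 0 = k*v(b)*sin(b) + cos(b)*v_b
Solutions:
 v(b) = C1*exp(k*log(cos(b)))


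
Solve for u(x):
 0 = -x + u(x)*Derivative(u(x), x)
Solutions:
 u(x) = -sqrt(C1 + x^2)
 u(x) = sqrt(C1 + x^2)


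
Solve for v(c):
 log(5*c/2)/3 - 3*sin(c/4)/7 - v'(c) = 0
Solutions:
 v(c) = C1 + c*log(c)/3 - c/3 - c*log(2)/3 + c*log(5)/3 + 12*cos(c/4)/7


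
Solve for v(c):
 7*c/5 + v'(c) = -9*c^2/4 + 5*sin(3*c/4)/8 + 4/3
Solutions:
 v(c) = C1 - 3*c^3/4 - 7*c^2/10 + 4*c/3 - 5*cos(3*c/4)/6


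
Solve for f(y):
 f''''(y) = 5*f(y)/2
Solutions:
 f(y) = C1*exp(-2^(3/4)*5^(1/4)*y/2) + C2*exp(2^(3/4)*5^(1/4)*y/2) + C3*sin(2^(3/4)*5^(1/4)*y/2) + C4*cos(2^(3/4)*5^(1/4)*y/2)


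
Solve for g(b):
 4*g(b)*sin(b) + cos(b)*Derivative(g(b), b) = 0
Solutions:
 g(b) = C1*cos(b)^4


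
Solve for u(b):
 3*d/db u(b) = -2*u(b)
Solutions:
 u(b) = C1*exp(-2*b/3)


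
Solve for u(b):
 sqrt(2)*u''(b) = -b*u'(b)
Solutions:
 u(b) = C1 + C2*erf(2^(1/4)*b/2)


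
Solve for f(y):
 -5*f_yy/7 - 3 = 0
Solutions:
 f(y) = C1 + C2*y - 21*y^2/10


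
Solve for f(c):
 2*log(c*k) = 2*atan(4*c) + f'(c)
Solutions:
 f(c) = C1 + 2*c*log(c*k) - 2*c*atan(4*c) - 2*c + log(16*c^2 + 1)/4


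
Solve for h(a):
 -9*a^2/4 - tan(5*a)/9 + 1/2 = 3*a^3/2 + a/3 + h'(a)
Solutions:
 h(a) = C1 - 3*a^4/8 - 3*a^3/4 - a^2/6 + a/2 + log(cos(5*a))/45


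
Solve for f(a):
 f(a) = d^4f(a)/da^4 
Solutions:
 f(a) = C1*exp(-a) + C2*exp(a) + C3*sin(a) + C4*cos(a)


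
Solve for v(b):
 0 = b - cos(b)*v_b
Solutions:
 v(b) = C1 + Integral(b/cos(b), b)


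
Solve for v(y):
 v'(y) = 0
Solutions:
 v(y) = C1


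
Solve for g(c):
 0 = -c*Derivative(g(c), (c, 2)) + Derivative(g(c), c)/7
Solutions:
 g(c) = C1 + C2*c^(8/7)


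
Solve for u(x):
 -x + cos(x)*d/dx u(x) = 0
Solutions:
 u(x) = C1 + Integral(x/cos(x), x)


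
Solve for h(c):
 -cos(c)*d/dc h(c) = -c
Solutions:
 h(c) = C1 + Integral(c/cos(c), c)


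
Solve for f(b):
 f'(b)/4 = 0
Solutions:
 f(b) = C1


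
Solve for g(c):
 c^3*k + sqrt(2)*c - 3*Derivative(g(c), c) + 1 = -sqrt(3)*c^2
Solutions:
 g(c) = C1 + c^4*k/12 + sqrt(3)*c^3/9 + sqrt(2)*c^2/6 + c/3


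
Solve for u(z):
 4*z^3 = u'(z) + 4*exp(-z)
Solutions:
 u(z) = C1 + z^4 + 4*exp(-z)


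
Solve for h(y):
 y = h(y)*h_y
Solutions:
 h(y) = -sqrt(C1 + y^2)
 h(y) = sqrt(C1 + y^2)


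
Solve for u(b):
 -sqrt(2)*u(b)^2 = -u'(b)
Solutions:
 u(b) = -1/(C1 + sqrt(2)*b)


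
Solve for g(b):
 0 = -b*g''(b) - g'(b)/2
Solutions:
 g(b) = C1 + C2*sqrt(b)


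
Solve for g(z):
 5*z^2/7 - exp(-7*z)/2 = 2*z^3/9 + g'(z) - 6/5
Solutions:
 g(z) = C1 - z^4/18 + 5*z^3/21 + 6*z/5 + exp(-7*z)/14


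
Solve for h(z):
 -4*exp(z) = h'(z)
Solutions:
 h(z) = C1 - 4*exp(z)


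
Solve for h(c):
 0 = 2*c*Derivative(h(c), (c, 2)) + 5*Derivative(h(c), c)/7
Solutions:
 h(c) = C1 + C2*c^(9/14)


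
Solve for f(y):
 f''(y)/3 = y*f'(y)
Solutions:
 f(y) = C1 + C2*erfi(sqrt(6)*y/2)


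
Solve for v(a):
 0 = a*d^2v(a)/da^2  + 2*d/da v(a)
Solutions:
 v(a) = C1 + C2/a


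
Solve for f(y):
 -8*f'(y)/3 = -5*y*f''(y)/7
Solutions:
 f(y) = C1 + C2*y^(71/15)


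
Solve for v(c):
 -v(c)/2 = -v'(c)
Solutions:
 v(c) = C1*exp(c/2)


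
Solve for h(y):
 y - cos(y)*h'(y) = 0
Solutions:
 h(y) = C1 + Integral(y/cos(y), y)


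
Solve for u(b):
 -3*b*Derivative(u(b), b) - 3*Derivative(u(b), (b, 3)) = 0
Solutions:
 u(b) = C1 + Integral(C2*airyai(-b) + C3*airybi(-b), b)


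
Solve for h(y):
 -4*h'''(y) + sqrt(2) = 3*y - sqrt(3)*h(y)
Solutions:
 h(y) = C3*exp(2^(1/3)*3^(1/6)*y/2) + sqrt(3)*y + (C1*sin(2^(1/3)*3^(2/3)*y/4) + C2*cos(2^(1/3)*3^(2/3)*y/4))*exp(-2^(1/3)*3^(1/6)*y/4) - sqrt(6)/3


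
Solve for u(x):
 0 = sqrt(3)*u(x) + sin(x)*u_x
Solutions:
 u(x) = C1*(cos(x) + 1)^(sqrt(3)/2)/(cos(x) - 1)^(sqrt(3)/2)


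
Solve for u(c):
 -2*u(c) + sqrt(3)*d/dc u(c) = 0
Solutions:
 u(c) = C1*exp(2*sqrt(3)*c/3)


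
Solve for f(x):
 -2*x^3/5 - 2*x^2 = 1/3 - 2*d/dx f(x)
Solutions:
 f(x) = C1 + x^4/20 + x^3/3 + x/6


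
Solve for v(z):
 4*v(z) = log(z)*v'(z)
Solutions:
 v(z) = C1*exp(4*li(z))


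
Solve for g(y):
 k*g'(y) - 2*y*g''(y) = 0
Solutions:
 g(y) = C1 + y^(re(k)/2 + 1)*(C2*sin(log(y)*Abs(im(k))/2) + C3*cos(log(y)*im(k)/2))


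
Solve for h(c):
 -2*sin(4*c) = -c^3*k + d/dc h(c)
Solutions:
 h(c) = C1 + c^4*k/4 + cos(4*c)/2


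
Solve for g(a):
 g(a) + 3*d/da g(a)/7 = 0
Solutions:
 g(a) = C1*exp(-7*a/3)


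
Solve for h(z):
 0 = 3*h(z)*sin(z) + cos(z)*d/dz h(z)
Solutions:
 h(z) = C1*cos(z)^3


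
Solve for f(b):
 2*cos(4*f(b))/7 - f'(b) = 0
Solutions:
 -2*b/7 - log(sin(4*f(b)) - 1)/8 + log(sin(4*f(b)) + 1)/8 = C1


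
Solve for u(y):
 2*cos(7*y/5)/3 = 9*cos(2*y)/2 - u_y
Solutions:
 u(y) = C1 - 10*sin(7*y/5)/21 + 9*sin(2*y)/4


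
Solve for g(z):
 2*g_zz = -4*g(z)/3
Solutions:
 g(z) = C1*sin(sqrt(6)*z/3) + C2*cos(sqrt(6)*z/3)


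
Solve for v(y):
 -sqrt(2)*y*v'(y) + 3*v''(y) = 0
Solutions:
 v(y) = C1 + C2*erfi(2^(3/4)*sqrt(3)*y/6)


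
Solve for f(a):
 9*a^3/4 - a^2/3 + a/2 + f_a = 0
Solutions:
 f(a) = C1 - 9*a^4/16 + a^3/9 - a^2/4


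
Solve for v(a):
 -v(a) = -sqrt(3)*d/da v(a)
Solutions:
 v(a) = C1*exp(sqrt(3)*a/3)


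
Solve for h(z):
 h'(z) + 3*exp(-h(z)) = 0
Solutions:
 h(z) = log(C1 - 3*z)


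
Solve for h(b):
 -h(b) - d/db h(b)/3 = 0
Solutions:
 h(b) = C1*exp(-3*b)


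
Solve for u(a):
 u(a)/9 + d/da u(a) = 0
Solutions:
 u(a) = C1*exp(-a/9)


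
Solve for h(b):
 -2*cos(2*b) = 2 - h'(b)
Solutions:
 h(b) = C1 + 2*b + 2*sin(b)*cos(b)


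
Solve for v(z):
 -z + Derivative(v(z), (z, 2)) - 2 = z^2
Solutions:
 v(z) = C1 + C2*z + z^4/12 + z^3/6 + z^2


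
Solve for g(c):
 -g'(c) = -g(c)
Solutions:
 g(c) = C1*exp(c)


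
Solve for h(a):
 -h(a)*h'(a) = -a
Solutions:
 h(a) = -sqrt(C1 + a^2)
 h(a) = sqrt(C1 + a^2)


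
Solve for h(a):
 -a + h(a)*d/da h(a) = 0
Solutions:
 h(a) = -sqrt(C1 + a^2)
 h(a) = sqrt(C1 + a^2)


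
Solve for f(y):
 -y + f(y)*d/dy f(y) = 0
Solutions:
 f(y) = -sqrt(C1 + y^2)
 f(y) = sqrt(C1 + y^2)


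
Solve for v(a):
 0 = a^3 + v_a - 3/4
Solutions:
 v(a) = C1 - a^4/4 + 3*a/4


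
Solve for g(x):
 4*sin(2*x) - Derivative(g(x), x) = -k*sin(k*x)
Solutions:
 g(x) = C1 - 2*cos(2*x) - cos(k*x)


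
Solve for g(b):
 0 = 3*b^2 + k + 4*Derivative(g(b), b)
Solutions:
 g(b) = C1 - b^3/4 - b*k/4


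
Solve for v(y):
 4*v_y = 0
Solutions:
 v(y) = C1


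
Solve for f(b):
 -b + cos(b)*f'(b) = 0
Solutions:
 f(b) = C1 + Integral(b/cos(b), b)


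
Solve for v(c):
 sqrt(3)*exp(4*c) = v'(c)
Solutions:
 v(c) = C1 + sqrt(3)*exp(4*c)/4


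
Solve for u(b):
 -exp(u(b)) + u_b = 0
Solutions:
 u(b) = log(-1/(C1 + b))


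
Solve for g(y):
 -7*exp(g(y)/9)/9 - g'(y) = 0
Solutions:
 g(y) = 9*log(1/(C1 + 7*y)) + 36*log(3)


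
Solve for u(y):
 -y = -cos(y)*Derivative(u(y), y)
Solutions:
 u(y) = C1 + Integral(y/cos(y), y)


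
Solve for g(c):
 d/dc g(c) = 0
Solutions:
 g(c) = C1


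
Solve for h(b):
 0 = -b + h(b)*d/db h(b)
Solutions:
 h(b) = -sqrt(C1 + b^2)
 h(b) = sqrt(C1 + b^2)


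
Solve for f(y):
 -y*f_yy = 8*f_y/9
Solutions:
 f(y) = C1 + C2*y^(1/9)


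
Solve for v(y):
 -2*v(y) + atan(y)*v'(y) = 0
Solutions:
 v(y) = C1*exp(2*Integral(1/atan(y), y))


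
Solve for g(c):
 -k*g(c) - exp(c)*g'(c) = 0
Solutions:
 g(c) = C1*exp(k*exp(-c))


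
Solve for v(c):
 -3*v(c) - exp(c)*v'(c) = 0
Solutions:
 v(c) = C1*exp(3*exp(-c))


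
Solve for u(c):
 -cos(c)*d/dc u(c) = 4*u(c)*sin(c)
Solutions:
 u(c) = C1*cos(c)^4


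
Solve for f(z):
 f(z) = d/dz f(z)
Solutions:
 f(z) = C1*exp(z)


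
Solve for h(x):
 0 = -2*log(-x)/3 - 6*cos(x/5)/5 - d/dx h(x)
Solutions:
 h(x) = C1 - 2*x*log(-x)/3 + 2*x/3 - 6*sin(x/5)


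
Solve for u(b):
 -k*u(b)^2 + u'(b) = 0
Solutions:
 u(b) = -1/(C1 + b*k)


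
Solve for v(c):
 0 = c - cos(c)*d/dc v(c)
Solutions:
 v(c) = C1 + Integral(c/cos(c), c)


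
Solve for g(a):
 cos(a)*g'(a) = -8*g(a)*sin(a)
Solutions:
 g(a) = C1*cos(a)^8


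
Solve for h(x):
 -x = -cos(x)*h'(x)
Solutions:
 h(x) = C1 + Integral(x/cos(x), x)


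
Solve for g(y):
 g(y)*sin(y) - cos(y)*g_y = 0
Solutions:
 g(y) = C1/cos(y)


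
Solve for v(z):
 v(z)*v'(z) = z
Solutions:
 v(z) = -sqrt(C1 + z^2)
 v(z) = sqrt(C1 + z^2)


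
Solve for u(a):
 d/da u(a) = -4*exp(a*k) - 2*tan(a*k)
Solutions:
 u(a) = C1 - 4*Piecewise((exp(a*k)/k, Ne(k, 0)), (a, True)) - 2*Piecewise((-log(cos(a*k))/k, Ne(k, 0)), (0, True))


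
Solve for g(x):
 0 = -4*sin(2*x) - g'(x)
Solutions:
 g(x) = C1 + 2*cos(2*x)


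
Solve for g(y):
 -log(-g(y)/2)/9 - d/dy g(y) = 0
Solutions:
 9*Integral(1/(log(-_y) - log(2)), (_y, g(y))) = C1 - y


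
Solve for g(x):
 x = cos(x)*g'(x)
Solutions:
 g(x) = C1 + Integral(x/cos(x), x)


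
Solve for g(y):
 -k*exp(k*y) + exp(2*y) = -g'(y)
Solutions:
 g(y) = C1 - exp(2*y)/2 + exp(k*y)


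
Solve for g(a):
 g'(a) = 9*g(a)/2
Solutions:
 g(a) = C1*exp(9*a/2)


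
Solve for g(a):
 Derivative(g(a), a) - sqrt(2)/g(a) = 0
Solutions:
 g(a) = -sqrt(C1 + 2*sqrt(2)*a)
 g(a) = sqrt(C1 + 2*sqrt(2)*a)


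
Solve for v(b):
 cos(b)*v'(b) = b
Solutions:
 v(b) = C1 + Integral(b/cos(b), b)


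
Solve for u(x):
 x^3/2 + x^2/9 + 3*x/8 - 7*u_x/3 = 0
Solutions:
 u(x) = C1 + 3*x^4/56 + x^3/63 + 9*x^2/112


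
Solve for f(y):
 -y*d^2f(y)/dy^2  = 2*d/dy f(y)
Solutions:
 f(y) = C1 + C2/y


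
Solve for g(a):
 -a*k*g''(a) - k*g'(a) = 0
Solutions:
 g(a) = C1 + C2*log(a)


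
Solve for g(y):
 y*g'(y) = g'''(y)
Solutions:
 g(y) = C1 + Integral(C2*airyai(y) + C3*airybi(y), y)


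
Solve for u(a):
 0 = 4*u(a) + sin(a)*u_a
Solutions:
 u(a) = C1*(cos(a)^2 + 2*cos(a) + 1)/(cos(a)^2 - 2*cos(a) + 1)


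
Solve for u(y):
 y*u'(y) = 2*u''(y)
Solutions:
 u(y) = C1 + C2*erfi(y/2)


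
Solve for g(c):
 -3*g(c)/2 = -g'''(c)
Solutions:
 g(c) = C3*exp(2^(2/3)*3^(1/3)*c/2) + (C1*sin(2^(2/3)*3^(5/6)*c/4) + C2*cos(2^(2/3)*3^(5/6)*c/4))*exp(-2^(2/3)*3^(1/3)*c/4)


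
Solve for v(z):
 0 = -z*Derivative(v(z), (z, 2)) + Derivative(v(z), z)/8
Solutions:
 v(z) = C1 + C2*z^(9/8)


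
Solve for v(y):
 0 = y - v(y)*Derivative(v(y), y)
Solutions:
 v(y) = -sqrt(C1 + y^2)
 v(y) = sqrt(C1 + y^2)


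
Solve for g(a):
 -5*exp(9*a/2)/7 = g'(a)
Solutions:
 g(a) = C1 - 10*exp(9*a/2)/63


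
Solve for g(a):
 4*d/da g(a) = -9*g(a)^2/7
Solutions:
 g(a) = 28/(C1 + 9*a)


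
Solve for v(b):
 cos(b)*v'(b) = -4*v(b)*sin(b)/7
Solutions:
 v(b) = C1*cos(b)^(4/7)


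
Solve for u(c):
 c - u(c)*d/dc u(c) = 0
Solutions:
 u(c) = -sqrt(C1 + c^2)
 u(c) = sqrt(C1 + c^2)


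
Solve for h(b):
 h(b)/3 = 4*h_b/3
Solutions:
 h(b) = C1*exp(b/4)


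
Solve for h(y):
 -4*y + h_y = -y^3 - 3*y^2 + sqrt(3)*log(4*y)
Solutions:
 h(y) = C1 - y^4/4 - y^3 + 2*y^2 + sqrt(3)*y*log(y) - sqrt(3)*y + 2*sqrt(3)*y*log(2)


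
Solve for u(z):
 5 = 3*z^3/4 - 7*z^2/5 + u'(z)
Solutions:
 u(z) = C1 - 3*z^4/16 + 7*z^3/15 + 5*z


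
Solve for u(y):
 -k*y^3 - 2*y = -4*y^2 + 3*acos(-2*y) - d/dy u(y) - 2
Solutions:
 u(y) = C1 + k*y^4/4 - 4*y^3/3 + y^2 + 3*y*acos(-2*y) - 2*y + 3*sqrt(1 - 4*y^2)/2


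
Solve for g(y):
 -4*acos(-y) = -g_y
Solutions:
 g(y) = C1 + 4*y*acos(-y) + 4*sqrt(1 - y^2)


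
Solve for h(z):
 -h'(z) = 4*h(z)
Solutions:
 h(z) = C1*exp(-4*z)


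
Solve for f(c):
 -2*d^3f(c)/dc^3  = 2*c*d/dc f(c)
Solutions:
 f(c) = C1 + Integral(C2*airyai(-c) + C3*airybi(-c), c)


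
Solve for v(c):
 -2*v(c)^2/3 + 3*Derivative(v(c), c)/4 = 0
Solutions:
 v(c) = -9/(C1 + 8*c)


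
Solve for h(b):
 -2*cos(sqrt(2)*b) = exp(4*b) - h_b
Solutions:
 h(b) = C1 + exp(4*b)/4 + sqrt(2)*sin(sqrt(2)*b)


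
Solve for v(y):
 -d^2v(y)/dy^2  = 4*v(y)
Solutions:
 v(y) = C1*sin(2*y) + C2*cos(2*y)


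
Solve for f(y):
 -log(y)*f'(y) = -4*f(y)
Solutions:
 f(y) = C1*exp(4*li(y))


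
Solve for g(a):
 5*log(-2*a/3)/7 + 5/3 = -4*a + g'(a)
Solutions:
 g(a) = C1 + 2*a^2 + 5*a*log(-a)/7 + 5*a*(-3*log(3) + 3*log(2) + 4)/21


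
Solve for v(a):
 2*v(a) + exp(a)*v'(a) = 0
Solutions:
 v(a) = C1*exp(2*exp(-a))


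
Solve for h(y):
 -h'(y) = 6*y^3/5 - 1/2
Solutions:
 h(y) = C1 - 3*y^4/10 + y/2


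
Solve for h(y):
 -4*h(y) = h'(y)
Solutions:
 h(y) = C1*exp(-4*y)


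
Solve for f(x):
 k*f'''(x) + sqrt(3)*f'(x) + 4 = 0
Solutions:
 f(x) = C1 + C2*exp(-3^(1/4)*x*sqrt(-1/k)) + C3*exp(3^(1/4)*x*sqrt(-1/k)) - 4*sqrt(3)*x/3


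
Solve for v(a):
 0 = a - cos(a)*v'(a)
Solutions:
 v(a) = C1 + Integral(a/cos(a), a)


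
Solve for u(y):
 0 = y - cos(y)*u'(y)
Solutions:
 u(y) = C1 + Integral(y/cos(y), y)


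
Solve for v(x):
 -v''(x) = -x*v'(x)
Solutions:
 v(x) = C1 + C2*erfi(sqrt(2)*x/2)


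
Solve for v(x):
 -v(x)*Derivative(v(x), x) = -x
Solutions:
 v(x) = -sqrt(C1 + x^2)
 v(x) = sqrt(C1 + x^2)


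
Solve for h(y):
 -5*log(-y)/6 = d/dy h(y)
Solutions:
 h(y) = C1 - 5*y*log(-y)/6 + 5*y/6


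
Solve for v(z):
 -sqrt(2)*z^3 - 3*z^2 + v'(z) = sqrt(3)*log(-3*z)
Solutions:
 v(z) = C1 + sqrt(2)*z^4/4 + z^3 + sqrt(3)*z*log(-z) + sqrt(3)*z*(-1 + log(3))


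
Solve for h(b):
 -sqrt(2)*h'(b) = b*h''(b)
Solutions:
 h(b) = C1 + C2*b^(1 - sqrt(2))


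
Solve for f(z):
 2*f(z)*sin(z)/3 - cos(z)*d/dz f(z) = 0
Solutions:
 f(z) = C1/cos(z)^(2/3)


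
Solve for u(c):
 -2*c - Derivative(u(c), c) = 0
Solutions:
 u(c) = C1 - c^2


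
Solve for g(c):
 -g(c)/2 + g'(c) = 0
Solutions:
 g(c) = C1*exp(c/2)


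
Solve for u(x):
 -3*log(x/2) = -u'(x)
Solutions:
 u(x) = C1 + 3*x*log(x) - 3*x - x*log(8)


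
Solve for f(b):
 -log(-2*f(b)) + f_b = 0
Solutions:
 -Integral(1/(log(-_y) + log(2)), (_y, f(b))) = C1 - b


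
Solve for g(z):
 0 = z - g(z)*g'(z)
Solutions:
 g(z) = -sqrt(C1 + z^2)
 g(z) = sqrt(C1 + z^2)


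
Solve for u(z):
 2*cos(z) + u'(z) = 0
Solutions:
 u(z) = C1 - 2*sin(z)


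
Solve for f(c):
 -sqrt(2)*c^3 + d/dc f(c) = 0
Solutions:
 f(c) = C1 + sqrt(2)*c^4/4


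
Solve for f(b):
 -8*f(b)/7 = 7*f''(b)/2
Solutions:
 f(b) = C1*sin(4*b/7) + C2*cos(4*b/7)


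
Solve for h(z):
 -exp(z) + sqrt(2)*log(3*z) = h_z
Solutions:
 h(z) = C1 + sqrt(2)*z*log(z) + sqrt(2)*z*(-1 + log(3)) - exp(z)


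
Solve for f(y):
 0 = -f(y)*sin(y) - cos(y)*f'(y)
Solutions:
 f(y) = C1*cos(y)


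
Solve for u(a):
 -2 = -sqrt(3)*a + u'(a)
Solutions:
 u(a) = C1 + sqrt(3)*a^2/2 - 2*a


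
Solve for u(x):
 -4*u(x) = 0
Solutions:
 u(x) = 0


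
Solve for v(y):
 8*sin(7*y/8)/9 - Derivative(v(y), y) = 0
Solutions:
 v(y) = C1 - 64*cos(7*y/8)/63


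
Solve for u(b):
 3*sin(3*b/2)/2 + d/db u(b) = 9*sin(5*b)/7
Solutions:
 u(b) = C1 + cos(3*b/2) - 9*cos(5*b)/35


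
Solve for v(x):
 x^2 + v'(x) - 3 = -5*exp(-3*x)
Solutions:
 v(x) = C1 - x^3/3 + 3*x + 5*exp(-3*x)/3


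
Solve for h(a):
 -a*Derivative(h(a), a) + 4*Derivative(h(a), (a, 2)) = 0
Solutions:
 h(a) = C1 + C2*erfi(sqrt(2)*a/4)


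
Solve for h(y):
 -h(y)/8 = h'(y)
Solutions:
 h(y) = C1*exp(-y/8)


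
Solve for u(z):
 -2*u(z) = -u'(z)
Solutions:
 u(z) = C1*exp(2*z)


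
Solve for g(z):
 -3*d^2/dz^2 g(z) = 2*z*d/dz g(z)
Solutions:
 g(z) = C1 + C2*erf(sqrt(3)*z/3)


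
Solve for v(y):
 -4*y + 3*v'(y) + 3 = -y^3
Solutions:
 v(y) = C1 - y^4/12 + 2*y^2/3 - y


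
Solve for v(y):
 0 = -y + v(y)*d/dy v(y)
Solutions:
 v(y) = -sqrt(C1 + y^2)
 v(y) = sqrt(C1 + y^2)


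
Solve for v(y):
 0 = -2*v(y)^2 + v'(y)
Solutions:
 v(y) = -1/(C1 + 2*y)


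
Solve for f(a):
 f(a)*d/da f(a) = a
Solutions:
 f(a) = -sqrt(C1 + a^2)
 f(a) = sqrt(C1 + a^2)


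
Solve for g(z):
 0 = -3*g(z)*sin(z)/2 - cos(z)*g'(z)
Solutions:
 g(z) = C1*cos(z)^(3/2)


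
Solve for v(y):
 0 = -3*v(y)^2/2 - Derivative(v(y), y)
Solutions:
 v(y) = 2/(C1 + 3*y)


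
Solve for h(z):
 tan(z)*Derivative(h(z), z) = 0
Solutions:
 h(z) = C1


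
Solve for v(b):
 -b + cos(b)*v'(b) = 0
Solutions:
 v(b) = C1 + Integral(b/cos(b), b)


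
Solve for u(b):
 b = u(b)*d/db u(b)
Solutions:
 u(b) = -sqrt(C1 + b^2)
 u(b) = sqrt(C1 + b^2)


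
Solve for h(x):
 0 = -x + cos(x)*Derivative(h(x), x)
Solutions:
 h(x) = C1 + Integral(x/cos(x), x)


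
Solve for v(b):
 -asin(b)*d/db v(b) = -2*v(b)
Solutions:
 v(b) = C1*exp(2*Integral(1/asin(b), b))


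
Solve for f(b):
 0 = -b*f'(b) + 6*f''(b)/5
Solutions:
 f(b) = C1 + C2*erfi(sqrt(15)*b/6)


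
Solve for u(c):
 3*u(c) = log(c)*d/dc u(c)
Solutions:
 u(c) = C1*exp(3*li(c))


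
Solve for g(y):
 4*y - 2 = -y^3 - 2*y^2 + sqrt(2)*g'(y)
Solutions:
 g(y) = C1 + sqrt(2)*y^4/8 + sqrt(2)*y^3/3 + sqrt(2)*y^2 - sqrt(2)*y


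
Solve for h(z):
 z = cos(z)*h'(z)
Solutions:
 h(z) = C1 + Integral(z/cos(z), z)


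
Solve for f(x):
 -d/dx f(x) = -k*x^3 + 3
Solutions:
 f(x) = C1 + k*x^4/4 - 3*x


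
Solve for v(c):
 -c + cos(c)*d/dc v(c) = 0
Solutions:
 v(c) = C1 + Integral(c/cos(c), c)


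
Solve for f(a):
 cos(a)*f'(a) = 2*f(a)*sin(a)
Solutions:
 f(a) = C1/cos(a)^2


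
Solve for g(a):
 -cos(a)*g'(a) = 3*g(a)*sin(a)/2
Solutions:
 g(a) = C1*cos(a)^(3/2)


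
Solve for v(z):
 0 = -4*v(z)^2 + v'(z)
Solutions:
 v(z) = -1/(C1 + 4*z)


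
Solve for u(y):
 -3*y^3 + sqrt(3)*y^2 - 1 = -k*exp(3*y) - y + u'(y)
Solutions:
 u(y) = C1 + k*exp(3*y)/3 - 3*y^4/4 + sqrt(3)*y^3/3 + y^2/2 - y


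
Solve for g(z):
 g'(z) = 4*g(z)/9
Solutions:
 g(z) = C1*exp(4*z/9)


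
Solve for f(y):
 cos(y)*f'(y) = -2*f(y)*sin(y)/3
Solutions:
 f(y) = C1*cos(y)^(2/3)


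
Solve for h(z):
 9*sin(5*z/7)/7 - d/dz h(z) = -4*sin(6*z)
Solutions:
 h(z) = C1 - 9*cos(5*z/7)/5 - 2*cos(6*z)/3


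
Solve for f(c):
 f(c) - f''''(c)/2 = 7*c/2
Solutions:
 f(c) = C1*exp(-2^(1/4)*c) + C2*exp(2^(1/4)*c) + C3*sin(2^(1/4)*c) + C4*cos(2^(1/4)*c) + 7*c/2


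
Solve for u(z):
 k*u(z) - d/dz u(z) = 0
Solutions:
 u(z) = C1*exp(k*z)


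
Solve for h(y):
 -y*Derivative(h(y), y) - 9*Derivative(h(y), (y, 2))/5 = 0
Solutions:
 h(y) = C1 + C2*erf(sqrt(10)*y/6)


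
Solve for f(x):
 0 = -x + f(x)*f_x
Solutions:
 f(x) = -sqrt(C1 + x^2)
 f(x) = sqrt(C1 + x^2)


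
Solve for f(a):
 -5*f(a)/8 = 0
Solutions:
 f(a) = 0


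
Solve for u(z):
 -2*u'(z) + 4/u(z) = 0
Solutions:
 u(z) = -sqrt(C1 + 4*z)
 u(z) = sqrt(C1 + 4*z)


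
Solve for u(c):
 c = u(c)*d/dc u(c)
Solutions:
 u(c) = -sqrt(C1 + c^2)
 u(c) = sqrt(C1 + c^2)


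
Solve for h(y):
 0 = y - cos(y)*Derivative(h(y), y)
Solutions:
 h(y) = C1 + Integral(y/cos(y), y)


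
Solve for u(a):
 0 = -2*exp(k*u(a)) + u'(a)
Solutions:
 u(a) = Piecewise((log(-1/(C1*k + 2*a*k))/k, Ne(k, 0)), (nan, True))
 u(a) = Piecewise((C1 + 2*a, Eq(k, 0)), (nan, True))


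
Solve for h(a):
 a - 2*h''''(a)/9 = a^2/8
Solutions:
 h(a) = C1 + C2*a + C3*a^2 + C4*a^3 - a^6/640 + 3*a^5/80


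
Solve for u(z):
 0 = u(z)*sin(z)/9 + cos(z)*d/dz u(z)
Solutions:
 u(z) = C1*cos(z)^(1/9)


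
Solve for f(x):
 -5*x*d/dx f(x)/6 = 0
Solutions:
 f(x) = C1


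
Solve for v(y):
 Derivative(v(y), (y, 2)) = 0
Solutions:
 v(y) = C1 + C2*y


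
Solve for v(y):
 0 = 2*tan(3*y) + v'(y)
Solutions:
 v(y) = C1 + 2*log(cos(3*y))/3


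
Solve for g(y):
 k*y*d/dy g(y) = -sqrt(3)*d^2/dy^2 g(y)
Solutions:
 g(y) = Piecewise((-sqrt(2)*3^(1/4)*sqrt(pi)*C1*erf(sqrt(2)*3^(3/4)*sqrt(k)*y/6)/(2*sqrt(k)) - C2, (k > 0) | (k < 0)), (-C1*y - C2, True))


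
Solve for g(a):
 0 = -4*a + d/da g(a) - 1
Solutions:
 g(a) = C1 + 2*a^2 + a


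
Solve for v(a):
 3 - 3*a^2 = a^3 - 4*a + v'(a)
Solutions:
 v(a) = C1 - a^4/4 - a^3 + 2*a^2 + 3*a


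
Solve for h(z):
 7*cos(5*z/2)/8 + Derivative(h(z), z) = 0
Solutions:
 h(z) = C1 - 7*sin(5*z/2)/20


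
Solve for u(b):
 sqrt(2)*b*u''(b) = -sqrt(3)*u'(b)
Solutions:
 u(b) = C1 + C2*b^(1 - sqrt(6)/2)


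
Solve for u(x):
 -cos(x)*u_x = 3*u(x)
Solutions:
 u(x) = C1*(sin(x) - 1)^(3/2)/(sin(x) + 1)^(3/2)


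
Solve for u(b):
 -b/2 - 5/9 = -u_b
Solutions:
 u(b) = C1 + b^2/4 + 5*b/9


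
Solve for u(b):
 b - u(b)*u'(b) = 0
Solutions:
 u(b) = -sqrt(C1 + b^2)
 u(b) = sqrt(C1 + b^2)


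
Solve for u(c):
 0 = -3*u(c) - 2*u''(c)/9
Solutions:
 u(c) = C1*sin(3*sqrt(6)*c/2) + C2*cos(3*sqrt(6)*c/2)


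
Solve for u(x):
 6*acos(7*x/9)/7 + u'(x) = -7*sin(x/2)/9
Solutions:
 u(x) = C1 - 6*x*acos(7*x/9)/7 + 6*sqrt(81 - 49*x^2)/49 + 14*cos(x/2)/9


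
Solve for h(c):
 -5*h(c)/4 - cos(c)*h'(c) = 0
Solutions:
 h(c) = C1*(sin(c) - 1)^(5/8)/(sin(c) + 1)^(5/8)


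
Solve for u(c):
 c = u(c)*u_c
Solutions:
 u(c) = -sqrt(C1 + c^2)
 u(c) = sqrt(C1 + c^2)


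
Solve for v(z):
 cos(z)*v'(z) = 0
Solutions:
 v(z) = C1


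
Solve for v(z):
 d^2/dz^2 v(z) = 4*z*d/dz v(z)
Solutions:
 v(z) = C1 + C2*erfi(sqrt(2)*z)


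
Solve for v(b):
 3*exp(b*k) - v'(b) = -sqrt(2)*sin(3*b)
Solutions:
 v(b) = C1 - sqrt(2)*cos(3*b)/3 + 3*exp(b*k)/k


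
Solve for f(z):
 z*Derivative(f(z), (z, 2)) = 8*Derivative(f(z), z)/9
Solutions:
 f(z) = C1 + C2*z^(17/9)


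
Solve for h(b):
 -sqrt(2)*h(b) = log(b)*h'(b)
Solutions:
 h(b) = C1*exp(-sqrt(2)*li(b))


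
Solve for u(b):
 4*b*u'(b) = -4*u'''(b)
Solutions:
 u(b) = C1 + Integral(C2*airyai(-b) + C3*airybi(-b), b)


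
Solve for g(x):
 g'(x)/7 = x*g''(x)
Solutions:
 g(x) = C1 + C2*x^(8/7)


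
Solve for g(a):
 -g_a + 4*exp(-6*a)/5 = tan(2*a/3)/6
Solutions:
 g(a) = C1 - log(tan(2*a/3)^2 + 1)/8 - 2*exp(-6*a)/15


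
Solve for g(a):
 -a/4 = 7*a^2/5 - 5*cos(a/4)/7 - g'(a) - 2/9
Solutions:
 g(a) = C1 + 7*a^3/15 + a^2/8 - 2*a/9 - 20*sin(a/4)/7


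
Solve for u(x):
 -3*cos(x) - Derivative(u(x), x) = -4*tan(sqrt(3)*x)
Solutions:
 u(x) = C1 - 4*sqrt(3)*log(cos(sqrt(3)*x))/3 - 3*sin(x)


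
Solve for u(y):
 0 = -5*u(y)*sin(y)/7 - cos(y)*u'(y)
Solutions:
 u(y) = C1*cos(y)^(5/7)


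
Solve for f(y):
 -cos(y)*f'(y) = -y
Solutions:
 f(y) = C1 + Integral(y/cos(y), y)


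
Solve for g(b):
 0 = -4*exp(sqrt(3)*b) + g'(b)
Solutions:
 g(b) = C1 + 4*sqrt(3)*exp(sqrt(3)*b)/3


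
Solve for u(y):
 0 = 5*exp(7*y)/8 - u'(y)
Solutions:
 u(y) = C1 + 5*exp(7*y)/56


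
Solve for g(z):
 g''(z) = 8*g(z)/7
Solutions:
 g(z) = C1*exp(-2*sqrt(14)*z/7) + C2*exp(2*sqrt(14)*z/7)


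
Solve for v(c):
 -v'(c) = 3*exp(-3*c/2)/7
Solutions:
 v(c) = C1 + 2*exp(-3*c/2)/7


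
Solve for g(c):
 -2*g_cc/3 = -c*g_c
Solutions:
 g(c) = C1 + C2*erfi(sqrt(3)*c/2)


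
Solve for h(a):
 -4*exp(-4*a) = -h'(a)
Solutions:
 h(a) = C1 - exp(-4*a)


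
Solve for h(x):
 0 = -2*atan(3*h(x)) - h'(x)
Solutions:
 Integral(1/atan(3*_y), (_y, h(x))) = C1 - 2*x


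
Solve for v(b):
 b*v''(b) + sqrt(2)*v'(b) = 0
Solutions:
 v(b) = C1 + C2*b^(1 - sqrt(2))


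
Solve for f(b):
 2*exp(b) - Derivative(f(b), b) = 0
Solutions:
 f(b) = C1 + 2*exp(b)


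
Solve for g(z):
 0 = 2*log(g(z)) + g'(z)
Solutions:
 li(g(z)) = C1 - 2*z


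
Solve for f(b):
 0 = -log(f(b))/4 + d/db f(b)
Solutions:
 li(f(b)) = C1 + b/4


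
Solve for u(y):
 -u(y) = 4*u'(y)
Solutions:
 u(y) = C1*exp(-y/4)


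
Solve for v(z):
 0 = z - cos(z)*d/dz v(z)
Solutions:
 v(z) = C1 + Integral(z/cos(z), z)


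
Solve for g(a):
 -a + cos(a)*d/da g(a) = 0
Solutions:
 g(a) = C1 + Integral(a/cos(a), a)


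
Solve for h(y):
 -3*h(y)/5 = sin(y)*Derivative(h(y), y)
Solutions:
 h(y) = C1*(cos(y) + 1)^(3/10)/(cos(y) - 1)^(3/10)


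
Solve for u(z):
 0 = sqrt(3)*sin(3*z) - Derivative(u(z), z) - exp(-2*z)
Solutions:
 u(z) = C1 - sqrt(3)*cos(3*z)/3 + exp(-2*z)/2


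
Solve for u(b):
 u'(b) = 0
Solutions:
 u(b) = C1


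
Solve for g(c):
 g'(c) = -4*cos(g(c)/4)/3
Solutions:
 4*c/3 - 2*log(sin(g(c)/4) - 1) + 2*log(sin(g(c)/4) + 1) = C1


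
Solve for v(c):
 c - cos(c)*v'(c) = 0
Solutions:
 v(c) = C1 + Integral(c/cos(c), c)


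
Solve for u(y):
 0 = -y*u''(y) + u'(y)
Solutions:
 u(y) = C1 + C2*y^2


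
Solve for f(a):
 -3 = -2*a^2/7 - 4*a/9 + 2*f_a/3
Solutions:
 f(a) = C1 + a^3/7 + a^2/3 - 9*a/2


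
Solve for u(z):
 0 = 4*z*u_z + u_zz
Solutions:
 u(z) = C1 + C2*erf(sqrt(2)*z)


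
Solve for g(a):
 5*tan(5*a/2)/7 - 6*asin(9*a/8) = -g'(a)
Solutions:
 g(a) = C1 + 6*a*asin(9*a/8) + 2*sqrt(64 - 81*a^2)/3 + 2*log(cos(5*a/2))/7


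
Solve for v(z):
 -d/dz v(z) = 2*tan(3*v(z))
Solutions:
 v(z) = -asin(C1*exp(-6*z))/3 + pi/3
 v(z) = asin(C1*exp(-6*z))/3


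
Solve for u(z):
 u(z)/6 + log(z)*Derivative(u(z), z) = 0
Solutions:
 u(z) = C1*exp(-li(z)/6)


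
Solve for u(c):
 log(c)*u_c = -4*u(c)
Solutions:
 u(c) = C1*exp(-4*li(c))


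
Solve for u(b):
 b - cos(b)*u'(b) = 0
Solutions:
 u(b) = C1 + Integral(b/cos(b), b)


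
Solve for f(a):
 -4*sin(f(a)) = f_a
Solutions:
 f(a) = -acos((-C1 - exp(8*a))/(C1 - exp(8*a))) + 2*pi
 f(a) = acos((-C1 - exp(8*a))/(C1 - exp(8*a)))


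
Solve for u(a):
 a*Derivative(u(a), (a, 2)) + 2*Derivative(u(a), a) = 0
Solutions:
 u(a) = C1 + C2/a


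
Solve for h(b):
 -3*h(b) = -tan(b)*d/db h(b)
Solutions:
 h(b) = C1*sin(b)^3


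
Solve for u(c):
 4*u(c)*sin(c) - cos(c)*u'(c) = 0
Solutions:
 u(c) = C1/cos(c)^4


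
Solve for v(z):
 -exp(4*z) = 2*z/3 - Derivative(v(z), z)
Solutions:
 v(z) = C1 + z^2/3 + exp(4*z)/4


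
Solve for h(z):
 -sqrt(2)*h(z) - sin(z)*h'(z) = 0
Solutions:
 h(z) = C1*(cos(z) + 1)^(sqrt(2)/2)/(cos(z) - 1)^(sqrt(2)/2)


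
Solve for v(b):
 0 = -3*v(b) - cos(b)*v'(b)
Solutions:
 v(b) = C1*(sin(b) - 1)^(3/2)/(sin(b) + 1)^(3/2)


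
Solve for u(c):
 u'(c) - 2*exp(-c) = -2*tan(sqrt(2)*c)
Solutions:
 u(c) = C1 - sqrt(2)*log(tan(sqrt(2)*c)^2 + 1)/2 - 2*exp(-c)


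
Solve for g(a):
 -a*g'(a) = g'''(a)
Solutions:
 g(a) = C1 + Integral(C2*airyai(-a) + C3*airybi(-a), a)


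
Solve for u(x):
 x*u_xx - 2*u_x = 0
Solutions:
 u(x) = C1 + C2*x^3


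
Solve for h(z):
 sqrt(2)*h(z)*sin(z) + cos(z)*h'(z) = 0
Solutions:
 h(z) = C1*cos(z)^(sqrt(2))


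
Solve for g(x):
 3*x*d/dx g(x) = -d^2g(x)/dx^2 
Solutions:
 g(x) = C1 + C2*erf(sqrt(6)*x/2)


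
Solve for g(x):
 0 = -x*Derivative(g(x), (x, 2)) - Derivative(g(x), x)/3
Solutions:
 g(x) = C1 + C2*x^(2/3)


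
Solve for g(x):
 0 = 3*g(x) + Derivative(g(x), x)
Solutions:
 g(x) = C1*exp(-3*x)


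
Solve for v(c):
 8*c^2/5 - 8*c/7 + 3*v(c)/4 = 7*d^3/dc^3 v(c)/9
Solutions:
 v(c) = C3*exp(3*98^(1/3)*c/14) - 32*c^2/15 + 32*c/21 + (C1*sin(3*sqrt(3)*98^(1/3)*c/28) + C2*cos(3*sqrt(3)*98^(1/3)*c/28))*exp(-3*98^(1/3)*c/28)


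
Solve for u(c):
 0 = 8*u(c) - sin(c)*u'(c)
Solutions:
 u(c) = C1*(cos(c)^4 - 4*cos(c)^3 + 6*cos(c)^2 - 4*cos(c) + 1)/(cos(c)^4 + 4*cos(c)^3 + 6*cos(c)^2 + 4*cos(c) + 1)


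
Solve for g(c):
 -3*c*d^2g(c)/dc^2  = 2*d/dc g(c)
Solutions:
 g(c) = C1 + C2*c^(1/3)


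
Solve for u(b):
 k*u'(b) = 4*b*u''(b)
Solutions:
 u(b) = C1 + b^(re(k)/4 + 1)*(C2*sin(log(b)*Abs(im(k))/4) + C3*cos(log(b)*im(k)/4))


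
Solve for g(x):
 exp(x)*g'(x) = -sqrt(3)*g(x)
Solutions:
 g(x) = C1*exp(sqrt(3)*exp(-x))


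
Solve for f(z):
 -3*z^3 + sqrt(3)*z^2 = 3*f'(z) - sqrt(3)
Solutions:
 f(z) = C1 - z^4/4 + sqrt(3)*z^3/9 + sqrt(3)*z/3


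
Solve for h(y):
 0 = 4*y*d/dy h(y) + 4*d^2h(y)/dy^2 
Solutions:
 h(y) = C1 + C2*erf(sqrt(2)*y/2)


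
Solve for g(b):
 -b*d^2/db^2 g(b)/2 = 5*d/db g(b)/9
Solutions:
 g(b) = C1 + C2/b^(1/9)


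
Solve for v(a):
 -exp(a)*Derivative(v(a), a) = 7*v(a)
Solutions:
 v(a) = C1*exp(7*exp(-a))


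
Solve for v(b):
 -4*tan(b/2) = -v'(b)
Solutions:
 v(b) = C1 - 8*log(cos(b/2))


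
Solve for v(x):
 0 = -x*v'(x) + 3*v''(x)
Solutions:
 v(x) = C1 + C2*erfi(sqrt(6)*x/6)


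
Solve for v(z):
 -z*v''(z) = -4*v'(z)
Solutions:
 v(z) = C1 + C2*z^5


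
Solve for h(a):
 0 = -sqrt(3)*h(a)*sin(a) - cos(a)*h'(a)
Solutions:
 h(a) = C1*cos(a)^(sqrt(3))


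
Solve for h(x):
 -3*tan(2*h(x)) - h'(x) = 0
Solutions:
 h(x) = -asin(C1*exp(-6*x))/2 + pi/2
 h(x) = asin(C1*exp(-6*x))/2


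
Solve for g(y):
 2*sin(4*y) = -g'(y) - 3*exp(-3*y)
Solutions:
 g(y) = C1 + cos(4*y)/2 + exp(-3*y)


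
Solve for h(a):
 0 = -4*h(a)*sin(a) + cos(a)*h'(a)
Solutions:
 h(a) = C1/cos(a)^4


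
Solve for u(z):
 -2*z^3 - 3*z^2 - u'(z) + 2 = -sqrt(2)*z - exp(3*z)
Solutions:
 u(z) = C1 - z^4/2 - z^3 + sqrt(2)*z^2/2 + 2*z + exp(3*z)/3


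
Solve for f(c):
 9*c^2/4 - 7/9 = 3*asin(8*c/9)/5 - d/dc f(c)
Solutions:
 f(c) = C1 - 3*c^3/4 + 3*c*asin(8*c/9)/5 + 7*c/9 + 3*sqrt(81 - 64*c^2)/40


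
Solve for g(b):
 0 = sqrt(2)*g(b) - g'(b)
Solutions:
 g(b) = C1*exp(sqrt(2)*b)


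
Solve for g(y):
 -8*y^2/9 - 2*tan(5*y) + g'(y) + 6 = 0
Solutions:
 g(y) = C1 + 8*y^3/27 - 6*y - 2*log(cos(5*y))/5


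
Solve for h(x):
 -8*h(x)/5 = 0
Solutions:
 h(x) = 0


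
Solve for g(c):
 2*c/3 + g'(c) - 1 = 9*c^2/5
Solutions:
 g(c) = C1 + 3*c^3/5 - c^2/3 + c


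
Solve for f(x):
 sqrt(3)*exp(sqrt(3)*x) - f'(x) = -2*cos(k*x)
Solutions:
 f(x) = C1 + exp(sqrt(3)*x) + 2*sin(k*x)/k


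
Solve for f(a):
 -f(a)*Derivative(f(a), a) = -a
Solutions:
 f(a) = -sqrt(C1 + a^2)
 f(a) = sqrt(C1 + a^2)


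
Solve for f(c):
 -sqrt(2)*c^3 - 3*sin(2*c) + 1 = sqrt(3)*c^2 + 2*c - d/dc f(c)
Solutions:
 f(c) = C1 + sqrt(2)*c^4/4 + sqrt(3)*c^3/3 + c^2 - c - 3*cos(2*c)/2


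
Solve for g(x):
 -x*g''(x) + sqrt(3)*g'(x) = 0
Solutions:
 g(x) = C1 + C2*x^(1 + sqrt(3))


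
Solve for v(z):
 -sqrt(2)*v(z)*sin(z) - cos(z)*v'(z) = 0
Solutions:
 v(z) = C1*cos(z)^(sqrt(2))


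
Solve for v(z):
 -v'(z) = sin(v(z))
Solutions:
 v(z) = -acos((-C1 - exp(2*z))/(C1 - exp(2*z))) + 2*pi
 v(z) = acos((-C1 - exp(2*z))/(C1 - exp(2*z)))


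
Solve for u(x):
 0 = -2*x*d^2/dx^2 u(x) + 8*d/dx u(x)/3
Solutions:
 u(x) = C1 + C2*x^(7/3)


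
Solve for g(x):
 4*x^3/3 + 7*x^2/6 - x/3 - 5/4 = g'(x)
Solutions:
 g(x) = C1 + x^4/3 + 7*x^3/18 - x^2/6 - 5*x/4


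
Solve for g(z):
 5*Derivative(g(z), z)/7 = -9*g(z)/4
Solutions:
 g(z) = C1*exp(-63*z/20)


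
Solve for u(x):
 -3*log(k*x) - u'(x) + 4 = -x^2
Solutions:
 u(x) = C1 + x^3/3 - 3*x*log(k*x) + 7*x


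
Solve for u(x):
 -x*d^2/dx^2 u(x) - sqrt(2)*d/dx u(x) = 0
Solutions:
 u(x) = C1 + C2*x^(1 - sqrt(2))


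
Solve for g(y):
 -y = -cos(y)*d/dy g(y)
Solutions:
 g(y) = C1 + Integral(y/cos(y), y)


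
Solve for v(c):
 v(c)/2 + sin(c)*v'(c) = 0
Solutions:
 v(c) = C1*(cos(c) + 1)^(1/4)/(cos(c) - 1)^(1/4)


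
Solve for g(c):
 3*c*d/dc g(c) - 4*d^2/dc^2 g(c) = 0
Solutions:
 g(c) = C1 + C2*erfi(sqrt(6)*c/4)


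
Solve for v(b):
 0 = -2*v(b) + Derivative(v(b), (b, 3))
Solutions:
 v(b) = C3*exp(2^(1/3)*b) + (C1*sin(2^(1/3)*sqrt(3)*b/2) + C2*cos(2^(1/3)*sqrt(3)*b/2))*exp(-2^(1/3)*b/2)


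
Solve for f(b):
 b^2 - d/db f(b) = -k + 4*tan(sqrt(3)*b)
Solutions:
 f(b) = C1 + b^3/3 + b*k + 4*sqrt(3)*log(cos(sqrt(3)*b))/3


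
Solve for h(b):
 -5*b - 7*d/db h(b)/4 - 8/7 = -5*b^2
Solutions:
 h(b) = C1 + 20*b^3/21 - 10*b^2/7 - 32*b/49


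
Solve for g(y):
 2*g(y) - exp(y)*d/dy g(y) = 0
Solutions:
 g(y) = C1*exp(-2*exp(-y))


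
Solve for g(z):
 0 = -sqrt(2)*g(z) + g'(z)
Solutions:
 g(z) = C1*exp(sqrt(2)*z)


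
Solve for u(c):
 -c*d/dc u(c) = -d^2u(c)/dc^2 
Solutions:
 u(c) = C1 + C2*erfi(sqrt(2)*c/2)


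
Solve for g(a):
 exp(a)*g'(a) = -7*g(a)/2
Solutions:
 g(a) = C1*exp(7*exp(-a)/2)


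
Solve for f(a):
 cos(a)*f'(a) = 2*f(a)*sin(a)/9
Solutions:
 f(a) = C1/cos(a)^(2/9)


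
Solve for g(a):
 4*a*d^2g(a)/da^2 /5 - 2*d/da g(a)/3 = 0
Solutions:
 g(a) = C1 + C2*a^(11/6)
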